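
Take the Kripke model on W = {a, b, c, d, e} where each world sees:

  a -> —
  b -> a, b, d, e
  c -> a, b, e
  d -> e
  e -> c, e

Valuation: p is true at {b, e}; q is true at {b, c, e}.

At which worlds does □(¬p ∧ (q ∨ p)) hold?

{a}

a: no successors, so □(¬p ∧ (q ∨ p)) holds vacuously. ✓
b: successors {a, b, d, e}; ¬p ∧ (q ∨ p) there: a:F, b:F, d:F, e:F. ✗
c: successors {a, b, e}; ¬p ∧ (q ∨ p) there: a:F, b:F, e:F. ✗
d: successors {e}; ¬p ∧ (q ∨ p) there: e:F. ✗
e: successors {c, e}; ¬p ∧ (q ∨ p) there: c:T, e:F. ✗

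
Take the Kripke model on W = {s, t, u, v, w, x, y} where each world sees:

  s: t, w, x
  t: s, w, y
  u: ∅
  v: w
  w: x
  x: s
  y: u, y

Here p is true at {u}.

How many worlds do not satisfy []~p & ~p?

2

s: []~p is T, ~p is T. ✓
t: []~p is T, ~p is T. ✓
u: []~p is T, ~p is F. ✗
v: []~p is T, ~p is T. ✓
w: []~p is T, ~p is T. ✓
x: []~p is T, ~p is T. ✓
y: []~p is F, ~p is T. ✗
Satisfying worlds: {s, t, v, w, x}.
So []~p & ~p fails at the other 2 worlds.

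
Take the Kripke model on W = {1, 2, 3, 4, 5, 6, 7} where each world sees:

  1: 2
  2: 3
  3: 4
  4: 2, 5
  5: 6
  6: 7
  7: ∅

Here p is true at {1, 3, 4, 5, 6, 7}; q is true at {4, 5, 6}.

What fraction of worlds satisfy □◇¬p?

2/7

1: successors {2}; ◇¬p there: 2:F. ✗
2: successors {3}; ◇¬p there: 3:F. ✗
3: successors {4}; ◇¬p there: 4:T. ✓
4: successors {2, 5}; ◇¬p there: 2:F, 5:F. ✗
5: successors {6}; ◇¬p there: 6:F. ✗
6: successors {7}; ◇¬p there: 7:F. ✗
7: no successors, so □◇¬p holds vacuously. ✓
That's 2 of 7 worlds, so 2/7.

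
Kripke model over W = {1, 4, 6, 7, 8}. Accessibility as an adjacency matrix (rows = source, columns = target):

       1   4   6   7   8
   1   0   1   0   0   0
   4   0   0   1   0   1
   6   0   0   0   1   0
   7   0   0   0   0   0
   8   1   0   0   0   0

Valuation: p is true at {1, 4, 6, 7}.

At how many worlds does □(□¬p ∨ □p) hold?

1: successors {4}; □¬p ∨ □p there: 4:F. ✗
4: successors {6, 8}; □¬p ∨ □p there: 6:T, 8:T. ✓
6: successors {7}; □¬p ∨ □p there: 7:T. ✓
7: no successors, so □(□¬p ∨ □p) holds vacuously. ✓
8: successors {1}; □¬p ∨ □p there: 1:T. ✓
Satisfying worlds: {4, 6, 7, 8}.

4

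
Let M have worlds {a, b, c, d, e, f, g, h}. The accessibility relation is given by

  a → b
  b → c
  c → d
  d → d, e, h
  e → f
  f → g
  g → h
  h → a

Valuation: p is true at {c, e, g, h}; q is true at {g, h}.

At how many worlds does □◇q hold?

a: successors {b}; ◇q there: b:F. ✗
b: successors {c}; ◇q there: c:F. ✗
c: successors {d}; ◇q there: d:T. ✓
d: successors {d, e, h}; ◇q there: d:T, e:F, h:F. ✗
e: successors {f}; ◇q there: f:T. ✓
f: successors {g}; ◇q there: g:T. ✓
g: successors {h}; ◇q there: h:F. ✗
h: successors {a}; ◇q there: a:F. ✗
Satisfying worlds: {c, e, f}.

3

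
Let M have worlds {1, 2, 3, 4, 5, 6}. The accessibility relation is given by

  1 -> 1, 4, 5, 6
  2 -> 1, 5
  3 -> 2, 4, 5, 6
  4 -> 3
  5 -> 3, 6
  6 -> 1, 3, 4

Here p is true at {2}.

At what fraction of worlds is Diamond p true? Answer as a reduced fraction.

1: successors {1, 4, 5, 6}; p there: 1:F, 4:F, 5:F, 6:F. ✗
2: successors {1, 5}; p there: 1:F, 5:F. ✗
3: successors {2, 4, 5, 6}; p there: 2:T, 4:F, 5:F, 6:F. ✓
4: successors {3}; p there: 3:F. ✗
5: successors {3, 6}; p there: 3:F, 6:F. ✗
6: successors {1, 3, 4}; p there: 1:F, 3:F, 4:F. ✗
That's 1 of 6 worlds, so 1/6.

1/6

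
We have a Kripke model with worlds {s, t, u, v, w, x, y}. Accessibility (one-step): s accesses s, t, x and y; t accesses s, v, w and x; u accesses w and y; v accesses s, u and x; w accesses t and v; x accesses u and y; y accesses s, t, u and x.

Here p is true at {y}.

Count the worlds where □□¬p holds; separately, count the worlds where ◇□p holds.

2 and 0

For □□¬p:
s: successors {s, t, x, y}; □¬p there: s:F, t:T, x:F, y:T. ✗
t: successors {s, v, w, x}; □¬p there: s:F, v:T, w:T, x:F. ✗
u: successors {w, y}; □¬p there: w:T, y:T. ✓
v: successors {s, u, x}; □¬p there: s:F, u:F, x:F. ✗
w: successors {t, v}; □¬p there: t:T, v:T. ✓
x: successors {u, y}; □¬p there: u:F, y:T. ✗
y: successors {s, t, u, x}; □¬p there: s:F, t:T, u:F, x:F. ✗
— 2 worlds.
For ◇□p:
s: successors {s, t, x, y}; □p there: s:F, t:F, x:F, y:F. ✗
t: successors {s, v, w, x}; □p there: s:F, v:F, w:F, x:F. ✗
u: successors {w, y}; □p there: w:F, y:F. ✗
v: successors {s, u, x}; □p there: s:F, u:F, x:F. ✗
w: successors {t, v}; □p there: t:F, v:F. ✗
x: successors {u, y}; □p there: u:F, y:F. ✗
y: successors {s, t, u, x}; □p there: s:F, t:F, u:F, x:F. ✗
— 0 worlds.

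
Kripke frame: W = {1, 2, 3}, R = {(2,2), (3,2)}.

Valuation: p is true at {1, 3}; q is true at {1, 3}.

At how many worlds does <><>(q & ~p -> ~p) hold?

2

1: no successors, so <><>(q & ~p -> ~p) fails. ✗
2: successors {2}; <>(q & ~p -> ~p) there: 2:T. ✓
3: successors {2}; <>(q & ~p -> ~p) there: 2:T. ✓
Satisfying worlds: {2, 3}.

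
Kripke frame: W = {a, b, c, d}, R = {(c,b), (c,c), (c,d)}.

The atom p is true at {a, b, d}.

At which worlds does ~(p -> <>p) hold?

{a, b, d}

a: p -> <>p is F. ✓
b: p -> <>p is F. ✓
c: p -> <>p is T. ✗
d: p -> <>p is F. ✓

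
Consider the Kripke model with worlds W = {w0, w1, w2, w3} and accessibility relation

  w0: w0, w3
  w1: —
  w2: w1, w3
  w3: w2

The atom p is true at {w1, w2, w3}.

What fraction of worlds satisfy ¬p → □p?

3/4

w0: ¬p is T, □p is F. ✗
w1: ¬p is F, □p is T. ✓
w2: ¬p is F, □p is T. ✓
w3: ¬p is F, □p is T. ✓
That's 3 of 4 worlds, so 3/4.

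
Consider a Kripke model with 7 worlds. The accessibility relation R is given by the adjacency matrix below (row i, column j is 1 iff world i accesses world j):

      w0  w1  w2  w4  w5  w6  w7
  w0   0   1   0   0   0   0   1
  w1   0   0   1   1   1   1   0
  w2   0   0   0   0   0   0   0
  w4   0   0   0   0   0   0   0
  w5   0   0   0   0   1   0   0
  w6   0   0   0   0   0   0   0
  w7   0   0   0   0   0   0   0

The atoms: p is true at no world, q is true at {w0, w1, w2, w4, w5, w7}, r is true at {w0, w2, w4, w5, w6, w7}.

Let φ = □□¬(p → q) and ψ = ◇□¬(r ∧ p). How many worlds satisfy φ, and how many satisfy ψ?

4 and 3

For □□¬(p → q):
w0: successors {w1, w7}; □¬(p → q) there: w1:F, w7:T. ✗
w1: successors {w2, w4, w5, w6}; □¬(p → q) there: w2:T, w4:T, w5:F, w6:T. ✗
w2: no successors, so □□¬(p → q) holds vacuously. ✓
w4: no successors, so □□¬(p → q) holds vacuously. ✓
w5: successors {w5}; □¬(p → q) there: w5:F. ✗
w6: no successors, so □□¬(p → q) holds vacuously. ✓
w7: no successors, so □□¬(p → q) holds vacuously. ✓
— 4 worlds.
For ◇□¬(r ∧ p):
w0: successors {w1, w7}; □¬(r ∧ p) there: w1:T, w7:T. ✓
w1: successors {w2, w4, w5, w6}; □¬(r ∧ p) there: w2:T, w4:T, w5:T, w6:T. ✓
w2: no successors, so ◇□¬(r ∧ p) fails. ✗
w4: no successors, so ◇□¬(r ∧ p) fails. ✗
w5: successors {w5}; □¬(r ∧ p) there: w5:T. ✓
w6: no successors, so ◇□¬(r ∧ p) fails. ✗
w7: no successors, so ◇□¬(r ∧ p) fails. ✗
— 3 worlds.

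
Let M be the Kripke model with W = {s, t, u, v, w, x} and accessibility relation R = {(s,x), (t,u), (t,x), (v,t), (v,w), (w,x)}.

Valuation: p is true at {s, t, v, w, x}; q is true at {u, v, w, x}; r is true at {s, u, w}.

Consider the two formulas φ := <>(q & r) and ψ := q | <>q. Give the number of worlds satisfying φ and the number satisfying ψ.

For <>(q & r):
s: successors {x}; q & r there: x:F. ✗
t: successors {u, x}; q & r there: u:T, x:F. ✓
u: no successors, so <>(q & r) fails. ✗
v: successors {t, w}; q & r there: t:F, w:T. ✓
w: successors {x}; q & r there: x:F. ✗
x: no successors, so <>(q & r) fails. ✗
— 2 worlds.
For q | <>q:
s: q is F, <>q is T. ✓
t: q is F, <>q is T. ✓
u: q is T, <>q is F. ✓
v: q is T, <>q is T. ✓
w: q is T, <>q is T. ✓
x: q is T, <>q is F. ✓
— 6 worlds.

2 and 6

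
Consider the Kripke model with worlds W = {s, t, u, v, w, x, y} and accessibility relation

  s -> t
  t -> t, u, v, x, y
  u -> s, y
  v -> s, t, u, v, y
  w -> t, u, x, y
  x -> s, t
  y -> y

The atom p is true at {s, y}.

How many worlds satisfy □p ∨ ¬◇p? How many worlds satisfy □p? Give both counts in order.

3 and 2

For □p ∨ ¬◇p:
s: □p is F, ¬◇p is T. ✓
t: □p is F, ¬◇p is F. ✗
u: □p is T, ¬◇p is F. ✓
v: □p is F, ¬◇p is F. ✗
w: □p is F, ¬◇p is F. ✗
x: □p is F, ¬◇p is F. ✗
y: □p is T, ¬◇p is F. ✓
— 3 worlds.
For □p:
s: successors {t}; p there: t:F. ✗
t: successors {t, u, v, x, y}; p there: t:F, u:F, v:F, x:F, y:T. ✗
u: successors {s, y}; p there: s:T, y:T. ✓
v: successors {s, t, u, v, y}; p there: s:T, t:F, u:F, v:F, y:T. ✗
w: successors {t, u, x, y}; p there: t:F, u:F, x:F, y:T. ✗
x: successors {s, t}; p there: s:T, t:F. ✗
y: successors {y}; p there: y:T. ✓
— 2 worlds.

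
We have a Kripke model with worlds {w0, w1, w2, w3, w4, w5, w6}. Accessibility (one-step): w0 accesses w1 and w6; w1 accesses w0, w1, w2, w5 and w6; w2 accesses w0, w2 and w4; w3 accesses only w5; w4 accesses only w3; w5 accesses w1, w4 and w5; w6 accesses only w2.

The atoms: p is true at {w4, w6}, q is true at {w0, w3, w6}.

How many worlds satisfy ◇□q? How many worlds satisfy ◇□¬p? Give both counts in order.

2 and 5

For ◇□q:
w0: successors {w1, w6}; □q there: w1:F, w6:F. ✗
w1: successors {w0, w1, w2, w5, w6}; □q there: w0:F, w1:F, w2:F, w5:F, w6:F. ✗
w2: successors {w0, w2, w4}; □q there: w0:F, w2:F, w4:T. ✓
w3: successors {w5}; □q there: w5:F. ✗
w4: successors {w3}; □q there: w3:F. ✗
w5: successors {w1, w4, w5}; □q there: w1:F, w4:T, w5:F. ✓
w6: successors {w2}; □q there: w2:F. ✗
— 2 worlds.
For ◇□¬p:
w0: successors {w1, w6}; □¬p there: w1:F, w6:T. ✓
w1: successors {w0, w1, w2, w5, w6}; □¬p there: w0:F, w1:F, w2:F, w5:F, w6:T. ✓
w2: successors {w0, w2, w4}; □¬p there: w0:F, w2:F, w4:T. ✓
w3: successors {w5}; □¬p there: w5:F. ✗
w4: successors {w3}; □¬p there: w3:T. ✓
w5: successors {w1, w4, w5}; □¬p there: w1:F, w4:T, w5:F. ✓
w6: successors {w2}; □¬p there: w2:F. ✗
— 5 worlds.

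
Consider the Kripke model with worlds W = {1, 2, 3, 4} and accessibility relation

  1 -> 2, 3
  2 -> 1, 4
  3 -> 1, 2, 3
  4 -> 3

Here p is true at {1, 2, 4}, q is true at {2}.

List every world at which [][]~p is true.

1: successors {2, 3}; []~p there: 2:F, 3:F. ✗
2: successors {1, 4}; []~p there: 1:F, 4:T. ✗
3: successors {1, 2, 3}; []~p there: 1:F, 2:F, 3:F. ✗
4: successors {3}; []~p there: 3:F. ✗

∅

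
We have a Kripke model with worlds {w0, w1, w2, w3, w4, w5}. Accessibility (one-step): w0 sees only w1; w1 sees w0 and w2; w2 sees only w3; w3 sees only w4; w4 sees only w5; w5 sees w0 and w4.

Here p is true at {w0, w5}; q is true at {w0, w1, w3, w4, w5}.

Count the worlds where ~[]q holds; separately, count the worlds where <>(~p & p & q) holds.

1 and 0

For ~[]q:
w0: []q is T. ✗
w1: []q is F. ✓
w2: []q is T. ✗
w3: []q is T. ✗
w4: []q is T. ✗
w5: []q is T. ✗
— 1 world.
For <>(~p & p & q):
w0: successors {w1}; ~p & p & q there: w1:F. ✗
w1: successors {w0, w2}; ~p & p & q there: w0:F, w2:F. ✗
w2: successors {w3}; ~p & p & q there: w3:F. ✗
w3: successors {w4}; ~p & p & q there: w4:F. ✗
w4: successors {w5}; ~p & p & q there: w5:F. ✗
w5: successors {w0, w4}; ~p & p & q there: w0:F, w4:F. ✗
— 0 worlds.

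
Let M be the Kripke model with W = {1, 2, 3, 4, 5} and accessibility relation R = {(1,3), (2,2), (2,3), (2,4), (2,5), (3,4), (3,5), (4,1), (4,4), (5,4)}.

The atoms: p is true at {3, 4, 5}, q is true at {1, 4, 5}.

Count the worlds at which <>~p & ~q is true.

1

1: <>~p is F, ~q is F. ✗
2: <>~p is T, ~q is T. ✓
3: <>~p is F, ~q is T. ✗
4: <>~p is T, ~q is F. ✗
5: <>~p is F, ~q is F. ✗
Satisfying worlds: {2}.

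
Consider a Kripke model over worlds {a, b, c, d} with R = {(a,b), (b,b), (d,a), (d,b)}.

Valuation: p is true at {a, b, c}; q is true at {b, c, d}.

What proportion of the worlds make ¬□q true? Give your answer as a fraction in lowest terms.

a: □q is T. ✗
b: □q is T. ✗
c: □q is T. ✗
d: □q is F. ✓
That's 1 of 4 worlds, so 1/4.

1/4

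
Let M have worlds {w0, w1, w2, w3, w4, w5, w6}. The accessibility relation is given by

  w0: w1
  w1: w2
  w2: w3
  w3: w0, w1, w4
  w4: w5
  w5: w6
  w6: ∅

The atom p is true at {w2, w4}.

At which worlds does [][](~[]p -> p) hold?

{w0, w4, w5, w6}

w0: successors {w1}; [](~[]p -> p) there: w1:T. ✓
w1: successors {w2}; [](~[]p -> p) there: w2:F. ✗
w2: successors {w3}; [](~[]p -> p) there: w3:F. ✗
w3: successors {w0, w1, w4}; [](~[]p -> p) there: w0:T, w1:T, w4:F. ✗
w4: successors {w5}; [](~[]p -> p) there: w5:T. ✓
w5: successors {w6}; [](~[]p -> p) there: w6:T. ✓
w6: no successors, so [][](~[]p -> p) holds vacuously. ✓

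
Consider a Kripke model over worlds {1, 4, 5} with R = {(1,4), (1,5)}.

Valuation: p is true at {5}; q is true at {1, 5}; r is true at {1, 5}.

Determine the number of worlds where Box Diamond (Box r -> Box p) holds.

1: successors {4, 5}; Diamond (Box r -> Box p) there: 4:F, 5:F. ✗
4: no successors, so Box Diamond (Box r -> Box p) holds vacuously. ✓
5: no successors, so Box Diamond (Box r -> Box p) holds vacuously. ✓
Satisfying worlds: {4, 5}.

2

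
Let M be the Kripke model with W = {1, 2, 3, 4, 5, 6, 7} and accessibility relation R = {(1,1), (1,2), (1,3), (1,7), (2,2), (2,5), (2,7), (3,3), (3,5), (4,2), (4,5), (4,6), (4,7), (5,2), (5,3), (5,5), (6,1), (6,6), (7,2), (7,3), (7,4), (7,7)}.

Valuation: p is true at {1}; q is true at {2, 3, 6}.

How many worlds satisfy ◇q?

7

1: successors {1, 2, 3, 7}; q there: 1:F, 2:T, 3:T, 7:F. ✓
2: successors {2, 5, 7}; q there: 2:T, 5:F, 7:F. ✓
3: successors {3, 5}; q there: 3:T, 5:F. ✓
4: successors {2, 5, 6, 7}; q there: 2:T, 5:F, 6:T, 7:F. ✓
5: successors {2, 3, 5}; q there: 2:T, 3:T, 5:F. ✓
6: successors {1, 6}; q there: 1:F, 6:T. ✓
7: successors {2, 3, 4, 7}; q there: 2:T, 3:T, 4:F, 7:F. ✓
Satisfying worlds: {1, 2, 3, 4, 5, 6, 7}.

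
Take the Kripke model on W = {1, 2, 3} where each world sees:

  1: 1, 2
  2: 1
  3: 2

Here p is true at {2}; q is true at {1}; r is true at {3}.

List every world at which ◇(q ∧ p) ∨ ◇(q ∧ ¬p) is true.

1: ◇(q ∧ p) is F, ◇(q ∧ ¬p) is T. ✓
2: ◇(q ∧ p) is F, ◇(q ∧ ¬p) is T. ✓
3: ◇(q ∧ p) is F, ◇(q ∧ ¬p) is F. ✗

{1, 2}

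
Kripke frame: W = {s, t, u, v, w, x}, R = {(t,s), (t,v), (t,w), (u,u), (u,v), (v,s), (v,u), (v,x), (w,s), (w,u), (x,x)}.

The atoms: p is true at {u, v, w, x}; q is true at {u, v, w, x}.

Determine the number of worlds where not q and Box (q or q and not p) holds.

1

s: not q is T, Box (q or q and not p) is T. ✓
t: not q is T, Box (q or q and not p) is F. ✗
u: not q is F, Box (q or q and not p) is T. ✗
v: not q is F, Box (q or q and not p) is F. ✗
w: not q is F, Box (q or q and not p) is F. ✗
x: not q is F, Box (q or q and not p) is T. ✗
Satisfying worlds: {s}.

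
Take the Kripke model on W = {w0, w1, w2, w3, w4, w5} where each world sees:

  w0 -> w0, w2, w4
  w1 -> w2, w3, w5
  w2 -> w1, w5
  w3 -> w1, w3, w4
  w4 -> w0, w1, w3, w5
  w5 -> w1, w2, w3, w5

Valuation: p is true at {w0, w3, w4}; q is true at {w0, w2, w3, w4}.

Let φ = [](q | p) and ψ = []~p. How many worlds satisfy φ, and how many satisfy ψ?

1 and 1

For [](q | p):
w0: successors {w0, w2, w4}; q | p there: w0:T, w2:T, w4:T. ✓
w1: successors {w2, w3, w5}; q | p there: w2:T, w3:T, w5:F. ✗
w2: successors {w1, w5}; q | p there: w1:F, w5:F. ✗
w3: successors {w1, w3, w4}; q | p there: w1:F, w3:T, w4:T. ✗
w4: successors {w0, w1, w3, w5}; q | p there: w0:T, w1:F, w3:T, w5:F. ✗
w5: successors {w1, w2, w3, w5}; q | p there: w1:F, w2:T, w3:T, w5:F. ✗
— 1 world.
For []~p:
w0: successors {w0, w2, w4}; ~p there: w0:F, w2:T, w4:F. ✗
w1: successors {w2, w3, w5}; ~p there: w2:T, w3:F, w5:T. ✗
w2: successors {w1, w5}; ~p there: w1:T, w5:T. ✓
w3: successors {w1, w3, w4}; ~p there: w1:T, w3:F, w4:F. ✗
w4: successors {w0, w1, w3, w5}; ~p there: w0:F, w1:T, w3:F, w5:T. ✗
w5: successors {w1, w2, w3, w5}; ~p there: w1:T, w2:T, w3:F, w5:T. ✗
— 1 world.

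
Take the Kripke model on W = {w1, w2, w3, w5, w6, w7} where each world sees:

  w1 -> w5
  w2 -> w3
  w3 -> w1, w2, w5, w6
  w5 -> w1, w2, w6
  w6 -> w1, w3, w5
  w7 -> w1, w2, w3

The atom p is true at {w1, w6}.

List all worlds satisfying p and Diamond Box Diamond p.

w1: p is T, Diamond Box Diamond p is F. ✗
w2: p is F, Diamond Box Diamond p is F. ✗
w3: p is F, Diamond Box Diamond p is T. ✗
w5: p is F, Diamond Box Diamond p is T. ✗
w6: p is T, Diamond Box Diamond p is T. ✓
w7: p is F, Diamond Box Diamond p is T. ✗

{w6}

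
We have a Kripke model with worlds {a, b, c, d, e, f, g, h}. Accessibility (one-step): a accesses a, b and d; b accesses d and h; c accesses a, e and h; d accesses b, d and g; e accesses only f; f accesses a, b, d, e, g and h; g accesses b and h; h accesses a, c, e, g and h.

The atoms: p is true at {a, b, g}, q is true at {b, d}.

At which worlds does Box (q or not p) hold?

a: successors {a, b, d}; q or not p there: a:F, b:T, d:T. ✗
b: successors {d, h}; q or not p there: d:T, h:T. ✓
c: successors {a, e, h}; q or not p there: a:F, e:T, h:T. ✗
d: successors {b, d, g}; q or not p there: b:T, d:T, g:F. ✗
e: successors {f}; q or not p there: f:T. ✓
f: successors {a, b, d, e, g, h}; q or not p there: a:F, b:T, d:T, e:T, g:F, h:T. ✗
g: successors {b, h}; q or not p there: b:T, h:T. ✓
h: successors {a, c, e, g, h}; q or not p there: a:F, c:T, e:T, g:F, h:T. ✗

{b, e, g}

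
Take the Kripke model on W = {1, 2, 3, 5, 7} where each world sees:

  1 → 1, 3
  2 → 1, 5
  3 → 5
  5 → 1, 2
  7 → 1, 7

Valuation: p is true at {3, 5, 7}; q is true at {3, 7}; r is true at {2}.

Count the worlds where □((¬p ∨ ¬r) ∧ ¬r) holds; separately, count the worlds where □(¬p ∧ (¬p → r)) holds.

4 and 0

For □((¬p ∨ ¬r) ∧ ¬r):
1: successors {1, 3}; (¬p ∨ ¬r) ∧ ¬r there: 1:T, 3:T. ✓
2: successors {1, 5}; (¬p ∨ ¬r) ∧ ¬r there: 1:T, 5:T. ✓
3: successors {5}; (¬p ∨ ¬r) ∧ ¬r there: 5:T. ✓
5: successors {1, 2}; (¬p ∨ ¬r) ∧ ¬r there: 1:T, 2:F. ✗
7: successors {1, 7}; (¬p ∨ ¬r) ∧ ¬r there: 1:T, 7:T. ✓
— 4 worlds.
For □(¬p ∧ (¬p → r)):
1: successors {1, 3}; ¬p ∧ (¬p → r) there: 1:F, 3:F. ✗
2: successors {1, 5}; ¬p ∧ (¬p → r) there: 1:F, 5:F. ✗
3: successors {5}; ¬p ∧ (¬p → r) there: 5:F. ✗
5: successors {1, 2}; ¬p ∧ (¬p → r) there: 1:F, 2:T. ✗
7: successors {1, 7}; ¬p ∧ (¬p → r) there: 1:F, 7:F. ✗
— 0 worlds.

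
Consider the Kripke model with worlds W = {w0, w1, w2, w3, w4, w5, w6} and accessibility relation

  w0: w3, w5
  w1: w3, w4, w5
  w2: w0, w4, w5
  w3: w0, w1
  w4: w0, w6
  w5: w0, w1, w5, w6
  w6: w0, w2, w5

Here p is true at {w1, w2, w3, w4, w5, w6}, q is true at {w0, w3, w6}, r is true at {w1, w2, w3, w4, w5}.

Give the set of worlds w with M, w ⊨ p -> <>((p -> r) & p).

{w0, w1, w2, w3, w5, w6}

w0: p is F, <>((p -> r) & p) is T. ✓
w1: p is T, <>((p -> r) & p) is T. ✓
w2: p is T, <>((p -> r) & p) is T. ✓
w3: p is T, <>((p -> r) & p) is T. ✓
w4: p is T, <>((p -> r) & p) is F. ✗
w5: p is T, <>((p -> r) & p) is T. ✓
w6: p is T, <>((p -> r) & p) is T. ✓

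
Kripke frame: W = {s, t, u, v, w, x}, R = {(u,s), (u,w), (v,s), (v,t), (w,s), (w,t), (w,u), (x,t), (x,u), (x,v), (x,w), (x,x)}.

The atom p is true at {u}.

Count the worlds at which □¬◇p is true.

4

s: no successors, so □¬◇p holds vacuously. ✓
t: no successors, so □¬◇p holds vacuously. ✓
u: successors {s, w}; ¬◇p there: s:T, w:F. ✗
v: successors {s, t}; ¬◇p there: s:T, t:T. ✓
w: successors {s, t, u}; ¬◇p there: s:T, t:T, u:T. ✓
x: successors {t, u, v, w, x}; ¬◇p there: t:T, u:T, v:T, w:F, x:F. ✗
Satisfying worlds: {s, t, v, w}.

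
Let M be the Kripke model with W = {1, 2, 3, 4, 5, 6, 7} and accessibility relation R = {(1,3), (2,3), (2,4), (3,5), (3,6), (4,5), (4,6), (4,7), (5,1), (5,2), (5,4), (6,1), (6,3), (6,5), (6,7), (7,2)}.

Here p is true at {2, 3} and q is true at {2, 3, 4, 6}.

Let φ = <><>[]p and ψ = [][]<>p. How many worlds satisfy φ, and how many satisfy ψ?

5 and 2

For <><>[]p:
1: successors {3}; <>[]p there: 3:F. ✗
2: successors {3, 4}; <>[]p there: 3:F, 4:T. ✓
3: successors {5, 6}; <>[]p there: 5:T, 6:T. ✓
4: successors {5, 6, 7}; <>[]p there: 5:T, 6:T, 7:F. ✓
5: successors {1, 2, 4}; <>[]p there: 1:F, 2:F, 4:T. ✓
6: successors {1, 3, 5, 7}; <>[]p there: 1:F, 3:F, 5:T, 7:F. ✓
7: successors {2}; <>[]p there: 2:F. ✗
— 5 worlds.
For [][]<>p:
1: successors {3}; []<>p there: 3:T. ✓
2: successors {3, 4}; []<>p there: 3:T, 4:T. ✓
3: successors {5, 6}; []<>p there: 5:F, 6:F. ✗
4: successors {5, 6, 7}; []<>p there: 5:F, 6:F, 7:T. ✗
5: successors {1, 2, 4}; []<>p there: 1:F, 2:F, 4:T. ✗
6: successors {1, 3, 5, 7}; []<>p there: 1:F, 3:T, 5:F, 7:T. ✗
7: successors {2}; []<>p there: 2:F. ✗
— 2 worlds.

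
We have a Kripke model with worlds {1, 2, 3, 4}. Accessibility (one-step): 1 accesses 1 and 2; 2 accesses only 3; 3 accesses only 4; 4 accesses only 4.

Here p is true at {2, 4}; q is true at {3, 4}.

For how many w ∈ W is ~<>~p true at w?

1: <>~p is T. ✗
2: <>~p is T. ✗
3: <>~p is F. ✓
4: <>~p is F. ✓
Satisfying worlds: {3, 4}.

2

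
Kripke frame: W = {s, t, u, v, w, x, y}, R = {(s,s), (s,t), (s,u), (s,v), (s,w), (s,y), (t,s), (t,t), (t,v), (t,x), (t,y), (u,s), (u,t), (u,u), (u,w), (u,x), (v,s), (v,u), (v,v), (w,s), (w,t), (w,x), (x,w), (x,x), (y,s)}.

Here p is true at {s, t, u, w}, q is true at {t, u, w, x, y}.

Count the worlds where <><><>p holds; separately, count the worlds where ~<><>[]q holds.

For <><><>p:
s: successors {s, t, u, v, w, y}; <><>p there: s:T, t:T, u:T, v:T, w:T, y:T. ✓
t: successors {s, t, v, x, y}; <><>p there: s:T, t:T, v:T, x:T, y:T. ✓
u: successors {s, t, u, w, x}; <><>p there: s:T, t:T, u:T, w:T, x:T. ✓
v: successors {s, u, v}; <><>p there: s:T, u:T, v:T. ✓
w: successors {s, t, x}; <><>p there: s:T, t:T, x:T. ✓
x: successors {w, x}; <><>p there: w:T, x:T. ✓
y: successors {s}; <><>p there: s:T. ✓
— 7 worlds.
For ~<><>[]q:
s: <><>[]q is T. ✗
t: <><>[]q is T. ✗
u: <><>[]q is T. ✗
v: <><>[]q is T. ✗
w: <><>[]q is T. ✗
x: <><>[]q is T. ✗
y: <><>[]q is F. ✓
— 1 world.

7 and 1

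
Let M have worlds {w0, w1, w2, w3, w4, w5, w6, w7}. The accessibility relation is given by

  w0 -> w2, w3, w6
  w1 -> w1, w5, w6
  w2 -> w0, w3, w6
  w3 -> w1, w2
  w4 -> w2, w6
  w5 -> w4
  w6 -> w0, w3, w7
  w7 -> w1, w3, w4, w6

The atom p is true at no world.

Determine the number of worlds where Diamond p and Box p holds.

0

w0: Diamond p is F, Box p is F. ✗
w1: Diamond p is F, Box p is F. ✗
w2: Diamond p is F, Box p is F. ✗
w3: Diamond p is F, Box p is F. ✗
w4: Diamond p is F, Box p is F. ✗
w5: Diamond p is F, Box p is F. ✗
w6: Diamond p is F, Box p is F. ✗
w7: Diamond p is F, Box p is F. ✗
Satisfying worlds: ∅.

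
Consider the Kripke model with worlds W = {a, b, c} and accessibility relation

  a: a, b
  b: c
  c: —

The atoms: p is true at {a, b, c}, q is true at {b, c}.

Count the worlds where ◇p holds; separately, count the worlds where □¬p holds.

2 and 1

For ◇p:
a: successors {a, b}; p there: a:T, b:T. ✓
b: successors {c}; p there: c:T. ✓
c: no successors, so ◇p fails. ✗
— 2 worlds.
For □¬p:
a: successors {a, b}; ¬p there: a:F, b:F. ✗
b: successors {c}; ¬p there: c:F. ✗
c: no successors, so □¬p holds vacuously. ✓
— 1 world.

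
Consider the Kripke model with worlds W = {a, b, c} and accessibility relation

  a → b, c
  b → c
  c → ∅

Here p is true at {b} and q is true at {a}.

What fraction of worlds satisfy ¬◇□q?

1/3

a: ◇□q is T. ✗
b: ◇□q is T. ✗
c: ◇□q is F. ✓
That's 1 of 3 worlds, so 1/3.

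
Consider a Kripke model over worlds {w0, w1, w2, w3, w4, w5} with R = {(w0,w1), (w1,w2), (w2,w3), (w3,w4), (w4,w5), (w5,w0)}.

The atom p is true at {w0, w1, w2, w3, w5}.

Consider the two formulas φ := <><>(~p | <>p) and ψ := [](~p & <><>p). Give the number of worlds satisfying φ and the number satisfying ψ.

For <><>(~p | <>p):
w0: successors {w1}; <>(~p | <>p) there: w1:T. ✓
w1: successors {w2}; <>(~p | <>p) there: w2:F. ✗
w2: successors {w3}; <>(~p | <>p) there: w3:T. ✓
w3: successors {w4}; <>(~p | <>p) there: w4:T. ✓
w4: successors {w5}; <>(~p | <>p) there: w5:T. ✓
w5: successors {w0}; <>(~p | <>p) there: w0:T. ✓
— 5 worlds.
For [](~p & <><>p):
w0: successors {w1}; ~p & <><>p there: w1:F. ✗
w1: successors {w2}; ~p & <><>p there: w2:F. ✗
w2: successors {w3}; ~p & <><>p there: w3:F. ✗
w3: successors {w4}; ~p & <><>p there: w4:T. ✓
w4: successors {w5}; ~p & <><>p there: w5:F. ✗
w5: successors {w0}; ~p & <><>p there: w0:F. ✗
— 1 world.

5 and 1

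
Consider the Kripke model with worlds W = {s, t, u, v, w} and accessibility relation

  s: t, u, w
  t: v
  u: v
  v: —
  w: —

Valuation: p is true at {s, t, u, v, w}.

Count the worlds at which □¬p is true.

2

s: successors {t, u, w}; ¬p there: t:F, u:F, w:F. ✗
t: successors {v}; ¬p there: v:F. ✗
u: successors {v}; ¬p there: v:F. ✗
v: no successors, so □¬p holds vacuously. ✓
w: no successors, so □¬p holds vacuously. ✓
Satisfying worlds: {v, w}.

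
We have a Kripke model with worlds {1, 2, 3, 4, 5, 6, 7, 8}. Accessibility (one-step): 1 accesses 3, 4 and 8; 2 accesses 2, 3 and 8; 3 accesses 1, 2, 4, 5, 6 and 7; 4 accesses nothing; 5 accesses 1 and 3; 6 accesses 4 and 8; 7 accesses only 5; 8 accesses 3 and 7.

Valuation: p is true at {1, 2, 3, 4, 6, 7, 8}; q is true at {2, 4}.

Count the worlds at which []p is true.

6

1: successors {3, 4, 8}; p there: 3:T, 4:T, 8:T. ✓
2: successors {2, 3, 8}; p there: 2:T, 3:T, 8:T. ✓
3: successors {1, 2, 4, 5, 6, 7}; p there: 1:T, 2:T, 4:T, 5:F, 6:T, 7:T. ✗
4: no successors, so []p holds vacuously. ✓
5: successors {1, 3}; p there: 1:T, 3:T. ✓
6: successors {4, 8}; p there: 4:T, 8:T. ✓
7: successors {5}; p there: 5:F. ✗
8: successors {3, 7}; p there: 3:T, 7:T. ✓
Satisfying worlds: {1, 2, 4, 5, 6, 8}.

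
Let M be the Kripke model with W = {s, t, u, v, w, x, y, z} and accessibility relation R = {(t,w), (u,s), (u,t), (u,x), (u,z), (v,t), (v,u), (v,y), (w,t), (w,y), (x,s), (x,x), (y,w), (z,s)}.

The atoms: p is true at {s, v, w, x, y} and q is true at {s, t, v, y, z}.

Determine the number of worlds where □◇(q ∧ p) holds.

3

s: no successors, so □◇(q ∧ p) holds vacuously. ✓
t: successors {w}; ◇(q ∧ p) there: w:T. ✓
u: successors {s, t, x, z}; ◇(q ∧ p) there: s:F, t:F, x:T, z:T. ✗
v: successors {t, u, y}; ◇(q ∧ p) there: t:F, u:T, y:F. ✗
w: successors {t, y}; ◇(q ∧ p) there: t:F, y:F. ✗
x: successors {s, x}; ◇(q ∧ p) there: s:F, x:T. ✗
y: successors {w}; ◇(q ∧ p) there: w:T. ✓
z: successors {s}; ◇(q ∧ p) there: s:F. ✗
Satisfying worlds: {s, t, y}.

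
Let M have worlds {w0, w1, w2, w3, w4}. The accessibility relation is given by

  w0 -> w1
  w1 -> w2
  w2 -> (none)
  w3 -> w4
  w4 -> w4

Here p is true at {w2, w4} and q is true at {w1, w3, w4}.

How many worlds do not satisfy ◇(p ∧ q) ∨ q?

2

w0: ◇(p ∧ q) is F, q is F. ✗
w1: ◇(p ∧ q) is F, q is T. ✓
w2: ◇(p ∧ q) is F, q is F. ✗
w3: ◇(p ∧ q) is T, q is T. ✓
w4: ◇(p ∧ q) is T, q is T. ✓
Satisfying worlds: {w1, w3, w4}.
So ◇(p ∧ q) ∨ q fails at the other 2 worlds.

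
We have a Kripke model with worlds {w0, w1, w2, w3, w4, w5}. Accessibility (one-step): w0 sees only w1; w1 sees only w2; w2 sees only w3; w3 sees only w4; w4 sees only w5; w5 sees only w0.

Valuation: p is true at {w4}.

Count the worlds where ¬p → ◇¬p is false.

1

w0: ¬p is T, ◇¬p is T. ✓
w1: ¬p is T, ◇¬p is T. ✓
w2: ¬p is T, ◇¬p is T. ✓
w3: ¬p is T, ◇¬p is F. ✗
w4: ¬p is F, ◇¬p is T. ✓
w5: ¬p is T, ◇¬p is T. ✓
Satisfying worlds: {w0, w1, w2, w4, w5}.
So ¬p → ◇¬p fails at the other 1 world.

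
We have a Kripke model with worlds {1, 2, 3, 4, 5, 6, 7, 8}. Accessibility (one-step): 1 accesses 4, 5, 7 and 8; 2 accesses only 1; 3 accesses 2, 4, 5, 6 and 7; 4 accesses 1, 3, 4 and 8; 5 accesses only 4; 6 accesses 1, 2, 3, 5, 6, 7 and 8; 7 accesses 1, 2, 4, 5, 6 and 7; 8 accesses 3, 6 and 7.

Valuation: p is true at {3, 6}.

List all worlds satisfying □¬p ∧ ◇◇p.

1: □¬p is T, ◇◇p is T. ✓
2: □¬p is T, ◇◇p is F. ✗
3: □¬p is F, ◇◇p is T. ✗
4: □¬p is F, ◇◇p is T. ✗
5: □¬p is T, ◇◇p is T. ✓
6: □¬p is F, ◇◇p is T. ✗
7: □¬p is F, ◇◇p is T. ✗
8: □¬p is F, ◇◇p is T. ✗

{1, 5}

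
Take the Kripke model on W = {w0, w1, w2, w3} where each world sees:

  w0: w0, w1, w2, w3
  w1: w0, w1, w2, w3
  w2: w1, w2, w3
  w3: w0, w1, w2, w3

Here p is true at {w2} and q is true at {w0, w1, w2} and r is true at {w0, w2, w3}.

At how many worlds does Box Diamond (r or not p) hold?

w0: successors {w0, w1, w2, w3}; Diamond (r or not p) there: w0:T, w1:T, w2:T, w3:T. ✓
w1: successors {w0, w1, w2, w3}; Diamond (r or not p) there: w0:T, w1:T, w2:T, w3:T. ✓
w2: successors {w1, w2, w3}; Diamond (r or not p) there: w1:T, w2:T, w3:T. ✓
w3: successors {w0, w1, w2, w3}; Diamond (r or not p) there: w0:T, w1:T, w2:T, w3:T. ✓
Satisfying worlds: {w0, w1, w2, w3}.

4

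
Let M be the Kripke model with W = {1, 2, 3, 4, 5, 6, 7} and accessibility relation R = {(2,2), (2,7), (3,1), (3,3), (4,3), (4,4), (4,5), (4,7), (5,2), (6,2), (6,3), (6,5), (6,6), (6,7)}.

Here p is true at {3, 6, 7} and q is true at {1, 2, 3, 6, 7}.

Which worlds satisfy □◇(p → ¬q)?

{1, 5, 7}

1: no successors, so □◇(p → ¬q) holds vacuously. ✓
2: successors {2, 7}; ◇(p → ¬q) there: 2:T, 7:F. ✗
3: successors {1, 3}; ◇(p → ¬q) there: 1:F, 3:T. ✗
4: successors {3, 4, 5, 7}; ◇(p → ¬q) there: 3:T, 4:T, 5:T, 7:F. ✗
5: successors {2}; ◇(p → ¬q) there: 2:T. ✓
6: successors {2, 3, 5, 6, 7}; ◇(p → ¬q) there: 2:T, 3:T, 5:T, 6:T, 7:F. ✗
7: no successors, so □◇(p → ¬q) holds vacuously. ✓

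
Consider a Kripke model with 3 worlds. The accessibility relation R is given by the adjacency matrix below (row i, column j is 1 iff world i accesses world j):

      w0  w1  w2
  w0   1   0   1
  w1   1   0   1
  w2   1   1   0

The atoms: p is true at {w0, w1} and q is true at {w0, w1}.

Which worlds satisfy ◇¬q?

w0: successors {w0, w2}; ¬q there: w0:F, w2:T. ✓
w1: successors {w0, w2}; ¬q there: w0:F, w2:T. ✓
w2: successors {w0, w1}; ¬q there: w0:F, w1:F. ✗

{w0, w1}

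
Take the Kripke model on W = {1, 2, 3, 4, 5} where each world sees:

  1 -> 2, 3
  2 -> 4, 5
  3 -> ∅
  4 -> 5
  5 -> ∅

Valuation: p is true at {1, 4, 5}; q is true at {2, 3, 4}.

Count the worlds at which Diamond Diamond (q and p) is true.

1

1: successors {2, 3}; Diamond (q and p) there: 2:T, 3:F. ✓
2: successors {4, 5}; Diamond (q and p) there: 4:F, 5:F. ✗
3: no successors, so Diamond Diamond (q and p) fails. ✗
4: successors {5}; Diamond (q and p) there: 5:F. ✗
5: no successors, so Diamond Diamond (q and p) fails. ✗
Satisfying worlds: {1}.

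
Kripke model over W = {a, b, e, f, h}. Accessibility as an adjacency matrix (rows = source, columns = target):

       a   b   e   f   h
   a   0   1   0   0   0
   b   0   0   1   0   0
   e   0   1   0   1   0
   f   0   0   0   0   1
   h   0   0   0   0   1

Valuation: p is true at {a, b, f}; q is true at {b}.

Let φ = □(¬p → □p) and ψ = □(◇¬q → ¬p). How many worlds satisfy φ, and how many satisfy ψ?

For □(¬p → □p):
a: successors {b}; ¬p → □p there: b:T. ✓
b: successors {e}; ¬p → □p there: e:T. ✓
e: successors {b, f}; ¬p → □p there: b:T, f:T. ✓
f: successors {h}; ¬p → □p there: h:F. ✗
h: successors {h}; ¬p → □p there: h:F. ✗
— 3 worlds.
For □(◇¬q → ¬p):
a: successors {b}; ◇¬q → ¬p there: b:F. ✗
b: successors {e}; ◇¬q → ¬p there: e:T. ✓
e: successors {b, f}; ◇¬q → ¬p there: b:F, f:F. ✗
f: successors {h}; ◇¬q → ¬p there: h:T. ✓
h: successors {h}; ◇¬q → ¬p there: h:T. ✓
— 3 worlds.

3 and 3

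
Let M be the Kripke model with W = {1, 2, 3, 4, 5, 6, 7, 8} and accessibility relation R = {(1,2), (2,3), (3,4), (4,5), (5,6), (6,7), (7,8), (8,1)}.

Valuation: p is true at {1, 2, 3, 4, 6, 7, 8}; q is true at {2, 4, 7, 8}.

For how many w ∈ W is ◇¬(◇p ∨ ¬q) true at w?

1

1: successors {2}; ¬(◇p ∨ ¬q) there: 2:F. ✗
2: successors {3}; ¬(◇p ∨ ¬q) there: 3:F. ✗
3: successors {4}; ¬(◇p ∨ ¬q) there: 4:T. ✓
4: successors {5}; ¬(◇p ∨ ¬q) there: 5:F. ✗
5: successors {6}; ¬(◇p ∨ ¬q) there: 6:F. ✗
6: successors {7}; ¬(◇p ∨ ¬q) there: 7:F. ✗
7: successors {8}; ¬(◇p ∨ ¬q) there: 8:F. ✗
8: successors {1}; ¬(◇p ∨ ¬q) there: 1:F. ✗
Satisfying worlds: {3}.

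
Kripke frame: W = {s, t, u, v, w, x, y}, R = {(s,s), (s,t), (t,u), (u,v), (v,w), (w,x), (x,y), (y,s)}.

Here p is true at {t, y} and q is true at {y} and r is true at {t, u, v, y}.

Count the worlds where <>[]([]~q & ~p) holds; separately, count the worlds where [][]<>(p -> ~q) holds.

For <>[]([]~q & ~p):
s: successors {s, t}; []([]~q & ~p) there: s:F, t:T. ✓
t: successors {u}; []([]~q & ~p) there: u:T. ✓
u: successors {v}; []([]~q & ~p) there: v:T. ✓
v: successors {w}; []([]~q & ~p) there: w:F. ✗
w: successors {x}; []([]~q & ~p) there: x:F. ✗
x: successors {y}; []([]~q & ~p) there: y:T. ✓
y: successors {s}; []([]~q & ~p) there: s:F. ✗
— 4 worlds.
For [][]<>(p -> ~q):
s: successors {s, t}; []<>(p -> ~q) there: s:T, t:T. ✓
t: successors {u}; []<>(p -> ~q) there: u:T. ✓
u: successors {v}; []<>(p -> ~q) there: v:T. ✓
v: successors {w}; []<>(p -> ~q) there: w:F. ✗
w: successors {x}; []<>(p -> ~q) there: x:T. ✓
x: successors {y}; []<>(p -> ~q) there: y:T. ✓
y: successors {s}; []<>(p -> ~q) there: s:T. ✓
— 6 worlds.

4 and 6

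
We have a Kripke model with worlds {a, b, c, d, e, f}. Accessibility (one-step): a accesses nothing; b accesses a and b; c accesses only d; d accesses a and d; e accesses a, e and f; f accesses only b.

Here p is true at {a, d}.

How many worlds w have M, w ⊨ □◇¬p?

a: no successors, so □◇¬p holds vacuously. ✓
b: successors {a, b}; ◇¬p there: a:F, b:T. ✗
c: successors {d}; ◇¬p there: d:F. ✗
d: successors {a, d}; ◇¬p there: a:F, d:F. ✗
e: successors {a, e, f}; ◇¬p there: a:F, e:T, f:T. ✗
f: successors {b}; ◇¬p there: b:T. ✓
Satisfying worlds: {a, f}.

2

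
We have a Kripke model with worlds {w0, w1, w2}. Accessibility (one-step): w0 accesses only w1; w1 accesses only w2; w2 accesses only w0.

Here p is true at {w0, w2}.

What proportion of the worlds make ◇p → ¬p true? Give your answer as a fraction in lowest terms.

2/3

w0: ◇p is F, ¬p is F. ✓
w1: ◇p is T, ¬p is T. ✓
w2: ◇p is T, ¬p is F. ✗
That's 2 of 3 worlds, so 2/3.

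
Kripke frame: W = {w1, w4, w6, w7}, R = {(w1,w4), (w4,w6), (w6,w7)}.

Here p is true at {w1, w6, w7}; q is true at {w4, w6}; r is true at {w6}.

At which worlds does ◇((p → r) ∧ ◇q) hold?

{w1}

w1: successors {w4}; (p → r) ∧ ◇q there: w4:T. ✓
w4: successors {w6}; (p → r) ∧ ◇q there: w6:F. ✗
w6: successors {w7}; (p → r) ∧ ◇q there: w7:F. ✗
w7: no successors, so ◇((p → r) ∧ ◇q) fails. ✗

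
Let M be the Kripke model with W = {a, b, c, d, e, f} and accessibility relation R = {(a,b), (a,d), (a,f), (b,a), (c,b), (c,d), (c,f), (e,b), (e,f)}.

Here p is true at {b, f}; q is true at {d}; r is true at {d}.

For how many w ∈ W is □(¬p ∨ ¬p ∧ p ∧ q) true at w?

3

a: successors {b, d, f}; ¬p ∨ ¬p ∧ p ∧ q there: b:F, d:T, f:F. ✗
b: successors {a}; ¬p ∨ ¬p ∧ p ∧ q there: a:T. ✓
c: successors {b, d, f}; ¬p ∨ ¬p ∧ p ∧ q there: b:F, d:T, f:F. ✗
d: no successors, so □(¬p ∨ ¬p ∧ p ∧ q) holds vacuously. ✓
e: successors {b, f}; ¬p ∨ ¬p ∧ p ∧ q there: b:F, f:F. ✗
f: no successors, so □(¬p ∨ ¬p ∧ p ∧ q) holds vacuously. ✓
Satisfying worlds: {b, d, f}.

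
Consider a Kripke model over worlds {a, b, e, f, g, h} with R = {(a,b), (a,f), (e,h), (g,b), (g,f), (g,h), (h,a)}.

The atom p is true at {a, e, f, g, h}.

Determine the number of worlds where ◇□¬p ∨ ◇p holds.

a: ◇□¬p is T, ◇p is T. ✓
b: ◇□¬p is F, ◇p is F. ✗
e: ◇□¬p is F, ◇p is T. ✓
f: ◇□¬p is F, ◇p is F. ✗
g: ◇□¬p is T, ◇p is T. ✓
h: ◇□¬p is F, ◇p is T. ✓
Satisfying worlds: {a, e, g, h}.

4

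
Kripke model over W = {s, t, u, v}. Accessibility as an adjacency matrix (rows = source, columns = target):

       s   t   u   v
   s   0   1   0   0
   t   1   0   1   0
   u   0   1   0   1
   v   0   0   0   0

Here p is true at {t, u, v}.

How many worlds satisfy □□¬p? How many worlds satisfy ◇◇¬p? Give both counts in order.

1 and 2

For □□¬p:
s: successors {t}; □¬p there: t:F. ✗
t: successors {s, u}; □¬p there: s:F, u:F. ✗
u: successors {t, v}; □¬p there: t:F, v:T. ✗
v: no successors, so □□¬p holds vacuously. ✓
— 1 world.
For ◇◇¬p:
s: successors {t}; ◇¬p there: t:T. ✓
t: successors {s, u}; ◇¬p there: s:F, u:F. ✗
u: successors {t, v}; ◇¬p there: t:T, v:F. ✓
v: no successors, so ◇◇¬p fails. ✗
— 2 worlds.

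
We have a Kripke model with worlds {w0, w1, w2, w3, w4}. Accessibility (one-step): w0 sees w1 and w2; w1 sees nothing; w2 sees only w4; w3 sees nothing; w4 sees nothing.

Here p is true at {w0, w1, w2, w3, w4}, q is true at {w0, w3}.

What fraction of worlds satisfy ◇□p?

w0: successors {w1, w2}; □p there: w1:T, w2:T. ✓
w1: no successors, so ◇□p fails. ✗
w2: successors {w4}; □p there: w4:T. ✓
w3: no successors, so ◇□p fails. ✗
w4: no successors, so ◇□p fails. ✗
That's 2 of 5 worlds, so 2/5.

2/5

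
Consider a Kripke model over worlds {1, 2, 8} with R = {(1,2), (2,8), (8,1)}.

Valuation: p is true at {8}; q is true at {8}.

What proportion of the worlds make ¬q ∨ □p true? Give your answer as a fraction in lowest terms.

1: ¬q is T, □p is F. ✓
2: ¬q is T, □p is T. ✓
8: ¬q is F, □p is F. ✗
That's 2 of 3 worlds, so 2/3.

2/3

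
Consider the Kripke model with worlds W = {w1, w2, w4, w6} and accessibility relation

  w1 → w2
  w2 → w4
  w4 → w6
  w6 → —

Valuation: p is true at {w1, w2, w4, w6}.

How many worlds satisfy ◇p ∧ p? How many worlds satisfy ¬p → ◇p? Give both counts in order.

For ◇p ∧ p:
w1: ◇p is T, p is T. ✓
w2: ◇p is T, p is T. ✓
w4: ◇p is T, p is T. ✓
w6: ◇p is F, p is T. ✗
— 3 worlds.
For ¬p → ◇p:
w1: ¬p is F, ◇p is T. ✓
w2: ¬p is F, ◇p is T. ✓
w4: ¬p is F, ◇p is T. ✓
w6: ¬p is F, ◇p is F. ✓
— 4 worlds.

3 and 4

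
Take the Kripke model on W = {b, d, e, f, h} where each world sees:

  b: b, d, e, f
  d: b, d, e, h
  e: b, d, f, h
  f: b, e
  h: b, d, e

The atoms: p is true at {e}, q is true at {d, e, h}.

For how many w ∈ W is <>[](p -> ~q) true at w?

b: successors {b, d, e, f}; [](p -> ~q) there: b:F, d:F, e:T, f:F. ✓
d: successors {b, d, e, h}; [](p -> ~q) there: b:F, d:F, e:T, h:F. ✓
e: successors {b, d, f, h}; [](p -> ~q) there: b:F, d:F, f:F, h:F. ✗
f: successors {b, e}; [](p -> ~q) there: b:F, e:T. ✓
h: successors {b, d, e}; [](p -> ~q) there: b:F, d:F, e:T. ✓
Satisfying worlds: {b, d, f, h}.

4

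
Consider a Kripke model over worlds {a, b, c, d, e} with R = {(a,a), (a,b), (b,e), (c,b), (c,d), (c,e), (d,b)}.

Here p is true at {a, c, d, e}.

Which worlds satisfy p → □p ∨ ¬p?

{b, e}

a: p is T, □p ∨ ¬p is F. ✗
b: p is F, □p ∨ ¬p is T. ✓
c: p is T, □p ∨ ¬p is F. ✗
d: p is T, □p ∨ ¬p is F. ✗
e: p is T, □p ∨ ¬p is T. ✓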